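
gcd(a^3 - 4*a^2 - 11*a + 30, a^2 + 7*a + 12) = a + 3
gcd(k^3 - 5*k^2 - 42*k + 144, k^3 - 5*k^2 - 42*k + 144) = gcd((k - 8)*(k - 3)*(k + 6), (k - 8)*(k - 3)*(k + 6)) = k^3 - 5*k^2 - 42*k + 144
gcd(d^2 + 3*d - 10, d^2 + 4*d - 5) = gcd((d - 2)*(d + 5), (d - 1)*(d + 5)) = d + 5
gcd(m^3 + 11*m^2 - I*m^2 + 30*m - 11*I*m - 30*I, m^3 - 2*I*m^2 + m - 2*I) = m - I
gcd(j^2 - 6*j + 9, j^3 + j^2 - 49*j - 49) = 1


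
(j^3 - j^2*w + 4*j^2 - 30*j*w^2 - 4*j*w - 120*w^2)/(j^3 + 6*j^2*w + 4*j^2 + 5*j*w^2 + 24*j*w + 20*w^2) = (j - 6*w)/(j + w)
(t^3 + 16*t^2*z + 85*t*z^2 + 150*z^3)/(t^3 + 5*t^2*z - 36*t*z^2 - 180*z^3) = (-t - 5*z)/(-t + 6*z)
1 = 1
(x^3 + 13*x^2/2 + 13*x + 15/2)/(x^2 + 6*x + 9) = (2*x^2 + 7*x + 5)/(2*(x + 3))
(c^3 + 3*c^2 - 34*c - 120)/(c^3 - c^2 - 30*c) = (c + 4)/c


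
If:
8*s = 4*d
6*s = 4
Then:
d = 4/3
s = 2/3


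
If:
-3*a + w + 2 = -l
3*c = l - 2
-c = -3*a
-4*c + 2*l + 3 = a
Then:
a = -7/5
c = -21/5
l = -53/5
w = 22/5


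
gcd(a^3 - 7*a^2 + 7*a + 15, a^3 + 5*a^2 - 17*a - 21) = a^2 - 2*a - 3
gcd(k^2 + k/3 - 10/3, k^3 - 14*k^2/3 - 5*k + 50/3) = k^2 + k/3 - 10/3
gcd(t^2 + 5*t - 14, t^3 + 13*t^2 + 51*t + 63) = t + 7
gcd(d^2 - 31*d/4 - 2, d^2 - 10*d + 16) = d - 8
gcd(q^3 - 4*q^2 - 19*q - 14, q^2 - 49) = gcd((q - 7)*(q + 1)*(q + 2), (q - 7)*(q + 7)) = q - 7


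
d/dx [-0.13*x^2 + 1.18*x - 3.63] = 1.18 - 0.26*x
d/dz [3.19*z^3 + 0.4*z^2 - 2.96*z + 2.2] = 9.57*z^2 + 0.8*z - 2.96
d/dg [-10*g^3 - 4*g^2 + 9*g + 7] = -30*g^2 - 8*g + 9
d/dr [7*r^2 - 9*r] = 14*r - 9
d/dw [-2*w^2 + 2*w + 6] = 2 - 4*w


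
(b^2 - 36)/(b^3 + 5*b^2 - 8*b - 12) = (b - 6)/(b^2 - b - 2)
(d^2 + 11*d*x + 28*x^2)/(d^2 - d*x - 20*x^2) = (-d - 7*x)/(-d + 5*x)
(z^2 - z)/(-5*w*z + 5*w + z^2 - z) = z/(-5*w + z)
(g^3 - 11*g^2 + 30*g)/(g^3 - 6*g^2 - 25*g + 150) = g/(g + 5)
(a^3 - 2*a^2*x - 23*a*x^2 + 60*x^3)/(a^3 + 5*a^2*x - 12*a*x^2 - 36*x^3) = (a^2 + a*x - 20*x^2)/(a^2 + 8*a*x + 12*x^2)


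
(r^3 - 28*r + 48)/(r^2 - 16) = (r^2 + 4*r - 12)/(r + 4)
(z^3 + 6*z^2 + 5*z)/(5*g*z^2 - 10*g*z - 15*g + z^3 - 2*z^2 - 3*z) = z*(z + 5)/(5*g*z - 15*g + z^2 - 3*z)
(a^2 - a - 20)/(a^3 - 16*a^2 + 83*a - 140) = (a + 4)/(a^2 - 11*a + 28)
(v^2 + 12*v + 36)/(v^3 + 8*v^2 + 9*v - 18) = (v + 6)/(v^2 + 2*v - 3)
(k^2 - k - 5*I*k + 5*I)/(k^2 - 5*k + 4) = (k - 5*I)/(k - 4)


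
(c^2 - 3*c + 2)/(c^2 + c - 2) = (c - 2)/(c + 2)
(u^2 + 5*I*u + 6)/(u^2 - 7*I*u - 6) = (u + 6*I)/(u - 6*I)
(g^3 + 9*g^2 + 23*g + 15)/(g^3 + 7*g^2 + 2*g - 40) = (g^2 + 4*g + 3)/(g^2 + 2*g - 8)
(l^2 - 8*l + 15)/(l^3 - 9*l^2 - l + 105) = (l - 3)/(l^2 - 4*l - 21)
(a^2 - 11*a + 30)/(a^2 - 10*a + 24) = (a - 5)/(a - 4)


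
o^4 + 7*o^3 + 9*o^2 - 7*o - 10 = (o - 1)*(o + 1)*(o + 2)*(o + 5)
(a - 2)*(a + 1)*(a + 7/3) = a^3 + 4*a^2/3 - 13*a/3 - 14/3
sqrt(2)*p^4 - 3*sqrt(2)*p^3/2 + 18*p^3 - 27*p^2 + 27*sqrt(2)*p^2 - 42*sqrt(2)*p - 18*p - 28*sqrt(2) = (p - 2)*(p + 2*sqrt(2))*(p + 7*sqrt(2))*(sqrt(2)*p + sqrt(2)/2)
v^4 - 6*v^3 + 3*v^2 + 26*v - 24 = (v - 4)*(v - 3)*(v - 1)*(v + 2)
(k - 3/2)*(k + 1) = k^2 - k/2 - 3/2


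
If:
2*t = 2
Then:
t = 1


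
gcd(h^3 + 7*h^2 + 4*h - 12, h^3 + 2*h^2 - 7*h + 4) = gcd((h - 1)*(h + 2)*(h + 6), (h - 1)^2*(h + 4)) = h - 1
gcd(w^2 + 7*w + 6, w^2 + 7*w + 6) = w^2 + 7*w + 6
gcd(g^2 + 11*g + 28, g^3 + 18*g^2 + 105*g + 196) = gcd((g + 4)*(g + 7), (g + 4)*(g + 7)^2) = g^2 + 11*g + 28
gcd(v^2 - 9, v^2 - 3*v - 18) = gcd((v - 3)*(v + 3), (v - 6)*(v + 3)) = v + 3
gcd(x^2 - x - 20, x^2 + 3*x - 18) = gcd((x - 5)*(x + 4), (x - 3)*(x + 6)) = 1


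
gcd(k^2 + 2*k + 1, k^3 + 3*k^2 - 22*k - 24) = k + 1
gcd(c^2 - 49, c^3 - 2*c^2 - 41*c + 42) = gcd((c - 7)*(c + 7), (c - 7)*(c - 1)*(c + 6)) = c - 7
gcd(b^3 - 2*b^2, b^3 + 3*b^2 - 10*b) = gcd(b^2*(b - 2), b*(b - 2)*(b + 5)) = b^2 - 2*b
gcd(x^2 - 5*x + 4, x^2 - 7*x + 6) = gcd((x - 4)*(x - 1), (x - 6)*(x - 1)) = x - 1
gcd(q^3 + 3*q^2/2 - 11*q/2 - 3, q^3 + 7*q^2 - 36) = q^2 + q - 6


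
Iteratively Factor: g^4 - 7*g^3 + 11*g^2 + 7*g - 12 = (g - 3)*(g^3 - 4*g^2 - g + 4) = (g - 3)*(g + 1)*(g^2 - 5*g + 4) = (g - 3)*(g - 1)*(g + 1)*(g - 4)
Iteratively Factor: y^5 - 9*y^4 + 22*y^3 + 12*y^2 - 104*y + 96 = (y - 2)*(y^4 - 7*y^3 + 8*y^2 + 28*y - 48) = (y - 2)^2*(y^3 - 5*y^2 - 2*y + 24) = (y - 3)*(y - 2)^2*(y^2 - 2*y - 8) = (y - 4)*(y - 3)*(y - 2)^2*(y + 2)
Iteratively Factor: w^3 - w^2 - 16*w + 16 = (w - 4)*(w^2 + 3*w - 4) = (w - 4)*(w - 1)*(w + 4)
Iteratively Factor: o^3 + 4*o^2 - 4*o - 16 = (o + 4)*(o^2 - 4) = (o - 2)*(o + 4)*(o + 2)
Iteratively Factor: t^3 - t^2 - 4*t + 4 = (t - 1)*(t^2 - 4) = (t - 2)*(t - 1)*(t + 2)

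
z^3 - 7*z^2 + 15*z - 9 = (z - 3)^2*(z - 1)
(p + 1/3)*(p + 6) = p^2 + 19*p/3 + 2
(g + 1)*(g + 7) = g^2 + 8*g + 7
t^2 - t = t*(t - 1)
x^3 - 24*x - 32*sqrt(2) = (x - 4*sqrt(2))*(x + 2*sqrt(2))^2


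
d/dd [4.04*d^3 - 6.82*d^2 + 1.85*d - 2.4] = 12.12*d^2 - 13.64*d + 1.85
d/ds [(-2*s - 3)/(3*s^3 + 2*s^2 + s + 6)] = (-6*s^3 - 4*s^2 - 2*s + (2*s + 3)*(9*s^2 + 4*s + 1) - 12)/(3*s^3 + 2*s^2 + s + 6)^2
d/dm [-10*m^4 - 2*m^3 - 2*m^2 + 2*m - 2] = -40*m^3 - 6*m^2 - 4*m + 2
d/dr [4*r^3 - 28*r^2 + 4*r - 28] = 12*r^2 - 56*r + 4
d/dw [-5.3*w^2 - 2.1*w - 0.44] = -10.6*w - 2.1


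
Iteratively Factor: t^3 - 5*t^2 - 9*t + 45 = (t - 5)*(t^2 - 9) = (t - 5)*(t - 3)*(t + 3)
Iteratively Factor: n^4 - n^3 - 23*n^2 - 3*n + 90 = (n + 3)*(n^3 - 4*n^2 - 11*n + 30) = (n - 2)*(n + 3)*(n^2 - 2*n - 15) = (n - 5)*(n - 2)*(n + 3)*(n + 3)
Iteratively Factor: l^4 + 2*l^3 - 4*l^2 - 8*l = (l + 2)*(l^3 - 4*l) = l*(l + 2)*(l^2 - 4) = l*(l - 2)*(l + 2)*(l + 2)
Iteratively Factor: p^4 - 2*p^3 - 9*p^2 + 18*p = (p + 3)*(p^3 - 5*p^2 + 6*p) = (p - 3)*(p + 3)*(p^2 - 2*p) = p*(p - 3)*(p + 3)*(p - 2)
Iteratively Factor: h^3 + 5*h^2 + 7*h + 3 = (h + 1)*(h^2 + 4*h + 3) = (h + 1)^2*(h + 3)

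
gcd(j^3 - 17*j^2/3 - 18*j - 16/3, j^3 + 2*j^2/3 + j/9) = j + 1/3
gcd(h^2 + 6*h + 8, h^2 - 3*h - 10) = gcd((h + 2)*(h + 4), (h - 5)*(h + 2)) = h + 2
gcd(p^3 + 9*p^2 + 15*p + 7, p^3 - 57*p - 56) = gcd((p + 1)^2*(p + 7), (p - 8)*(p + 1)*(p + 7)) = p^2 + 8*p + 7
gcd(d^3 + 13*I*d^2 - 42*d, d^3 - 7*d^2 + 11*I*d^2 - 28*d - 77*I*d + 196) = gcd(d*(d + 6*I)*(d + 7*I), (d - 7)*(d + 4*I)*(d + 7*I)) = d + 7*I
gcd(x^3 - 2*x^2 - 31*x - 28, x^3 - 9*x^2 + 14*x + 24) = x + 1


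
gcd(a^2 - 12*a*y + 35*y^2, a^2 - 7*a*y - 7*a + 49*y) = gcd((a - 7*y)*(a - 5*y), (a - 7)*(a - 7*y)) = -a + 7*y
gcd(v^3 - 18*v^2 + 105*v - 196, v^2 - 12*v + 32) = v - 4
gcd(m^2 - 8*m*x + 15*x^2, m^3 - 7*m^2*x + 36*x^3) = -m + 3*x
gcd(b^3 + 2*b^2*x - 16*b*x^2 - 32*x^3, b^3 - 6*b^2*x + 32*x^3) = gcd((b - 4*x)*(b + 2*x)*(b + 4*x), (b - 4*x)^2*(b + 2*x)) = -b^2 + 2*b*x + 8*x^2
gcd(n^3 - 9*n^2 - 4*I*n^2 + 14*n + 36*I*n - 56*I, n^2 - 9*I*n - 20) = n - 4*I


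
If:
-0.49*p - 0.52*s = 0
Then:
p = -1.06122448979592*s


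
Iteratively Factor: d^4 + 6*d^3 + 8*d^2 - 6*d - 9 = (d - 1)*(d^3 + 7*d^2 + 15*d + 9) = (d - 1)*(d + 3)*(d^2 + 4*d + 3) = (d - 1)*(d + 1)*(d + 3)*(d + 3)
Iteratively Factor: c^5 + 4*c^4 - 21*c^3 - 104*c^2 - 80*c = (c + 1)*(c^4 + 3*c^3 - 24*c^2 - 80*c) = (c + 1)*(c + 4)*(c^3 - c^2 - 20*c) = (c + 1)*(c + 4)^2*(c^2 - 5*c) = c*(c + 1)*(c + 4)^2*(c - 5)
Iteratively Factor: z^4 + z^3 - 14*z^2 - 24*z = (z + 2)*(z^3 - z^2 - 12*z) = (z - 4)*(z + 2)*(z^2 + 3*z) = (z - 4)*(z + 2)*(z + 3)*(z)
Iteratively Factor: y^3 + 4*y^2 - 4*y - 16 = (y - 2)*(y^2 + 6*y + 8) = (y - 2)*(y + 2)*(y + 4)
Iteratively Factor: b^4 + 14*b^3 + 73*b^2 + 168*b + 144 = (b + 3)*(b^3 + 11*b^2 + 40*b + 48) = (b + 3)*(b + 4)*(b^2 + 7*b + 12) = (b + 3)^2*(b + 4)*(b + 4)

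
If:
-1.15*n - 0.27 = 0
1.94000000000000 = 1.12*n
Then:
No Solution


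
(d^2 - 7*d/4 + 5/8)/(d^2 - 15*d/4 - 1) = (-8*d^2 + 14*d - 5)/(2*(-4*d^2 + 15*d + 4))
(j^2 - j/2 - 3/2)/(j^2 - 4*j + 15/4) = 2*(j + 1)/(2*j - 5)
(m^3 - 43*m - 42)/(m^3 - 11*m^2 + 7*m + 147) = (m^2 + 7*m + 6)/(m^2 - 4*m - 21)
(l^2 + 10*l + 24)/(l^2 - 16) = (l + 6)/(l - 4)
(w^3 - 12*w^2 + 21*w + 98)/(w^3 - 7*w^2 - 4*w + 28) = (w - 7)/(w - 2)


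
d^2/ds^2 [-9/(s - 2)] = -18/(s - 2)^3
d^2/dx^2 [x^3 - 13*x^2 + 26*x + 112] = 6*x - 26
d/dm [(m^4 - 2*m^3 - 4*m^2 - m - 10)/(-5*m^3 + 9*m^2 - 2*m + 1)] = (-5*m^6 + 18*m^5 - 44*m^4 + 2*m^3 - 139*m^2 + 172*m - 21)/(25*m^6 - 90*m^5 + 101*m^4 - 46*m^3 + 22*m^2 - 4*m + 1)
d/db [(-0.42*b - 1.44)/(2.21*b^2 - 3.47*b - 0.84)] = (0.9282*b^2 + 6.3648*b - 4.644)/(4.8841*b^4 - 15.3374*b^3 + 8.3281*b^2 + 5.8296*b + 0.7056)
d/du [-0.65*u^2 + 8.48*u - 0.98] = 8.48 - 1.3*u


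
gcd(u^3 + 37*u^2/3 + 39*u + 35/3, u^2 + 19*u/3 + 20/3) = u + 5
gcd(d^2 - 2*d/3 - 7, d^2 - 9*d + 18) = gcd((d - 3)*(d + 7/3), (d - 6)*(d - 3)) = d - 3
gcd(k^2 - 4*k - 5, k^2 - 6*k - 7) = k + 1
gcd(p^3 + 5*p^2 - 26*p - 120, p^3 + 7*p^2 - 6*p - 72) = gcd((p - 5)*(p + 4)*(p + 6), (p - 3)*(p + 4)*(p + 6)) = p^2 + 10*p + 24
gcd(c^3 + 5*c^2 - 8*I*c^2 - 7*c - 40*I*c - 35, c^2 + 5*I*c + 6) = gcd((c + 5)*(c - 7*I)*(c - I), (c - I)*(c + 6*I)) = c - I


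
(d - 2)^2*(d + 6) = d^3 + 2*d^2 - 20*d + 24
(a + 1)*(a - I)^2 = a^3 + a^2 - 2*I*a^2 - a - 2*I*a - 1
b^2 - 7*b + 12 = (b - 4)*(b - 3)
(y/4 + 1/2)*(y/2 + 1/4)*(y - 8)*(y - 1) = y^4/8 - 13*y^3/16 - 27*y^2/16 + 11*y/8 + 1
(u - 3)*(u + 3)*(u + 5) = u^3 + 5*u^2 - 9*u - 45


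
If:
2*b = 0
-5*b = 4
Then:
No Solution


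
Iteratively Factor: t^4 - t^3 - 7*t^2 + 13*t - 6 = (t - 1)*(t^3 - 7*t + 6) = (t - 2)*(t - 1)*(t^2 + 2*t - 3) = (t - 2)*(t - 1)*(t + 3)*(t - 1)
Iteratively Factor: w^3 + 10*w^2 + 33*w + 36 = (w + 3)*(w^2 + 7*w + 12) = (w + 3)^2*(w + 4)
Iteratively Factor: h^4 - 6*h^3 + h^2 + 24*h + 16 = (h + 1)*(h^3 - 7*h^2 + 8*h + 16) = (h - 4)*(h + 1)*(h^2 - 3*h - 4) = (h - 4)*(h + 1)^2*(h - 4)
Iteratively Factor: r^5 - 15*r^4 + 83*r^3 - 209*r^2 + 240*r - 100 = (r - 2)*(r^4 - 13*r^3 + 57*r^2 - 95*r + 50) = (r - 2)*(r - 1)*(r^3 - 12*r^2 + 45*r - 50) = (r - 5)*(r - 2)*(r - 1)*(r^2 - 7*r + 10) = (r - 5)*(r - 2)^2*(r - 1)*(r - 5)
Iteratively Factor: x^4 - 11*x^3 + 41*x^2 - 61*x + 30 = (x - 5)*(x^3 - 6*x^2 + 11*x - 6) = (x - 5)*(x - 3)*(x^2 - 3*x + 2) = (x - 5)*(x - 3)*(x - 1)*(x - 2)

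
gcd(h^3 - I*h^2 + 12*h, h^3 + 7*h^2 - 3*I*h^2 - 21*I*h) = h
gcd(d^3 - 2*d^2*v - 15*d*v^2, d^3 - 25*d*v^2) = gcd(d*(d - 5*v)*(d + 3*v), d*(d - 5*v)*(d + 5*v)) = -d^2 + 5*d*v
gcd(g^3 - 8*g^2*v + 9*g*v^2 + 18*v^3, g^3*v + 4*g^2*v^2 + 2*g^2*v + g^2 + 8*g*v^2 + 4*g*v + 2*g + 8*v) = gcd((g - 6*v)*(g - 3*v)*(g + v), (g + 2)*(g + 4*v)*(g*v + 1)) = 1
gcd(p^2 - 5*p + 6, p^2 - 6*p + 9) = p - 3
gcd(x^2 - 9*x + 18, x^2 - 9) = x - 3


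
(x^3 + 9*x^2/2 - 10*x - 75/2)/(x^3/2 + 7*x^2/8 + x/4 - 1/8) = 4*(2*x^3 + 9*x^2 - 20*x - 75)/(4*x^3 + 7*x^2 + 2*x - 1)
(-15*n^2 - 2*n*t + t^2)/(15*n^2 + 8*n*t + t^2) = (-5*n + t)/(5*n + t)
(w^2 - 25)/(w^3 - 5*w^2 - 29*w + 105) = (w - 5)/(w^2 - 10*w + 21)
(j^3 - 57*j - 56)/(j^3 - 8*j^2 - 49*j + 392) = (j + 1)/(j - 7)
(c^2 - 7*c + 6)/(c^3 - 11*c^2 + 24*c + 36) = (c - 1)/(c^2 - 5*c - 6)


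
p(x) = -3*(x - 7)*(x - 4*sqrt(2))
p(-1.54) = -184.38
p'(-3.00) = 55.97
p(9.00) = -20.06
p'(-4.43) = 64.55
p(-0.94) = -157.14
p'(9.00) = -16.03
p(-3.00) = -259.71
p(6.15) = 1.26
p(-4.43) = -345.88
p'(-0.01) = 38.03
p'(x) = -6*x + 12*sqrt(2) + 21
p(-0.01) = -119.17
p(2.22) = -49.28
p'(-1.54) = 47.21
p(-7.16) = -544.46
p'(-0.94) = 43.61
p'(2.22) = 24.65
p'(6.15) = 1.07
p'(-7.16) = 80.93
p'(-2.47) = 52.79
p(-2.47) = -230.88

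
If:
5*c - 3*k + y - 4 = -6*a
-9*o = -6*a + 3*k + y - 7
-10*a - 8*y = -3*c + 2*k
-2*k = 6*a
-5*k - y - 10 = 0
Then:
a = 221/355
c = -332/355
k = -663/355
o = 17/9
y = -47/71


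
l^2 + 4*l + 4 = (l + 2)^2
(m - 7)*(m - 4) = m^2 - 11*m + 28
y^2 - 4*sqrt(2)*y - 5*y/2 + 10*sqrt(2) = (y - 5/2)*(y - 4*sqrt(2))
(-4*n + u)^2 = 16*n^2 - 8*n*u + u^2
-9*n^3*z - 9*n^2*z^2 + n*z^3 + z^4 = z*(-3*n + z)*(n + z)*(3*n + z)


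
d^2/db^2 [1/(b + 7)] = 2/(b + 7)^3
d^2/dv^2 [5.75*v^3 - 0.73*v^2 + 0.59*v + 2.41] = 34.5*v - 1.46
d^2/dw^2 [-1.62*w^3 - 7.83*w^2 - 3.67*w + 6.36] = -9.72*w - 15.66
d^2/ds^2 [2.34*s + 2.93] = 0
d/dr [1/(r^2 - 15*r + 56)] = (15 - 2*r)/(r^2 - 15*r + 56)^2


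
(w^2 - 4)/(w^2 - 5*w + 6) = (w + 2)/(w - 3)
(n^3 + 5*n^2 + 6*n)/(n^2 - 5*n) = (n^2 + 5*n + 6)/(n - 5)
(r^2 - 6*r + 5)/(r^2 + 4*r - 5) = (r - 5)/(r + 5)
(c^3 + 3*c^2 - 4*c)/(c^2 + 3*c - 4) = c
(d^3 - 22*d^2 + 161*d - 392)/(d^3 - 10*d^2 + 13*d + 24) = (d^2 - 14*d + 49)/(d^2 - 2*d - 3)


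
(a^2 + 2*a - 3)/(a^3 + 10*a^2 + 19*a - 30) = (a + 3)/(a^2 + 11*a + 30)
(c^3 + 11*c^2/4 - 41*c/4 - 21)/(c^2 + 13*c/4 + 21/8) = 2*(c^2 + c - 12)/(2*c + 3)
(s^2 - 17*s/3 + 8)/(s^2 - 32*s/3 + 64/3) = (s - 3)/(s - 8)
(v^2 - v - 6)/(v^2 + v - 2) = (v - 3)/(v - 1)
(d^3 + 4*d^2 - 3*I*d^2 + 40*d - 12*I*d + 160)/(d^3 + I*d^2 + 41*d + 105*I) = (d^2 + d*(4 - 8*I) - 32*I)/(d^2 - 4*I*d + 21)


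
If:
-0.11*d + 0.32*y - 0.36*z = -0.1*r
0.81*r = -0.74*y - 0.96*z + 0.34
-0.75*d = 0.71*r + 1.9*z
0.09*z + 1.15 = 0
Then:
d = -9.68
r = 44.42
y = -31.58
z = -12.78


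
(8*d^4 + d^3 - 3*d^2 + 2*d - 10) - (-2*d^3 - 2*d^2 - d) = 8*d^4 + 3*d^3 - d^2 + 3*d - 10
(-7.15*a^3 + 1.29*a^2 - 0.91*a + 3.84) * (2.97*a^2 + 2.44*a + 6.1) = -21.2355*a^5 - 13.6147*a^4 - 43.1701*a^3 + 17.0534*a^2 + 3.8186*a + 23.424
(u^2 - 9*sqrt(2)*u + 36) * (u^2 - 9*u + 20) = u^4 - 9*sqrt(2)*u^3 - 9*u^3 + 56*u^2 + 81*sqrt(2)*u^2 - 324*u - 180*sqrt(2)*u + 720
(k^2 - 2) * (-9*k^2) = -9*k^4 + 18*k^2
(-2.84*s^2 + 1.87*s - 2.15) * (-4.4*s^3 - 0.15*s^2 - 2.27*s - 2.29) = 12.496*s^5 - 7.802*s^4 + 15.6263*s^3 + 2.5812*s^2 + 0.598199999999999*s + 4.9235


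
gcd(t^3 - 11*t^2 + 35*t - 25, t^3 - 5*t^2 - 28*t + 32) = t - 1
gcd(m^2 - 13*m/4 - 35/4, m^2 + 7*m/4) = m + 7/4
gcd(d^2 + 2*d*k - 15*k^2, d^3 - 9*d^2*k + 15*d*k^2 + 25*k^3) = 1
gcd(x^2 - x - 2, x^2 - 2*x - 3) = x + 1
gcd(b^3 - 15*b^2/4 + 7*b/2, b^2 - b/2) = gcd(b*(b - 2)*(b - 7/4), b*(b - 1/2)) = b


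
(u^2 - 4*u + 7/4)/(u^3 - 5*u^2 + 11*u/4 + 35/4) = (2*u - 1)/(2*u^2 - 3*u - 5)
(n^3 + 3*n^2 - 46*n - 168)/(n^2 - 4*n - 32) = (n^2 - n - 42)/(n - 8)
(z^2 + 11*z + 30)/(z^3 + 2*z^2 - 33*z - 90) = (z + 6)/(z^2 - 3*z - 18)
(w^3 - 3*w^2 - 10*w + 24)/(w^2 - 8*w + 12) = (w^2 - w - 12)/(w - 6)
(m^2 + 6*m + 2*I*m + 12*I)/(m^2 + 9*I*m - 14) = (m + 6)/(m + 7*I)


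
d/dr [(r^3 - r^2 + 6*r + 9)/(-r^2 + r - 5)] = (-r^4 + 2*r^3 - 10*r^2 + 28*r - 39)/(r^4 - 2*r^3 + 11*r^2 - 10*r + 25)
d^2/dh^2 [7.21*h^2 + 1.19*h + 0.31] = 14.4200000000000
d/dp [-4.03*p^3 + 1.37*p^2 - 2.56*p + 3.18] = -12.09*p^2 + 2.74*p - 2.56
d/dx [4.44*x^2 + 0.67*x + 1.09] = 8.88*x + 0.67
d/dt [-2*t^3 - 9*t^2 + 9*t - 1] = -6*t^2 - 18*t + 9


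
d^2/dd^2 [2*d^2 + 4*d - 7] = 4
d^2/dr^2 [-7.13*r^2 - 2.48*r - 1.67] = -14.2600000000000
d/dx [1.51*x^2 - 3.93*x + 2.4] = 3.02*x - 3.93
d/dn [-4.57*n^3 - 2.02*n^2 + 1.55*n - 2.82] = -13.71*n^2 - 4.04*n + 1.55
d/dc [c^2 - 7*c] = 2*c - 7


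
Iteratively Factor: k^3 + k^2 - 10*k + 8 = (k - 2)*(k^2 + 3*k - 4) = (k - 2)*(k + 4)*(k - 1)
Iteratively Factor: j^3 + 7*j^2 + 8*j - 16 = (j + 4)*(j^2 + 3*j - 4) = (j + 4)^2*(j - 1)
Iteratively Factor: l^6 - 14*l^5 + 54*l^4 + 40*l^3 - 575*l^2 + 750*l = (l - 5)*(l^5 - 9*l^4 + 9*l^3 + 85*l^2 - 150*l) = (l - 5)*(l - 2)*(l^4 - 7*l^3 - 5*l^2 + 75*l) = (l - 5)*(l - 2)*(l + 3)*(l^3 - 10*l^2 + 25*l) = l*(l - 5)*(l - 2)*(l + 3)*(l^2 - 10*l + 25) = l*(l - 5)^2*(l - 2)*(l + 3)*(l - 5)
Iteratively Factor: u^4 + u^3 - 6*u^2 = (u)*(u^3 + u^2 - 6*u) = u^2*(u^2 + u - 6) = u^2*(u - 2)*(u + 3)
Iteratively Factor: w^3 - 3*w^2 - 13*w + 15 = (w + 3)*(w^2 - 6*w + 5) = (w - 5)*(w + 3)*(w - 1)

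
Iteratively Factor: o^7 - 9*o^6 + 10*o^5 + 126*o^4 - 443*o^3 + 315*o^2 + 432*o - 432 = (o - 3)*(o^6 - 6*o^5 - 8*o^4 + 102*o^3 - 137*o^2 - 96*o + 144) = (o - 4)*(o - 3)*(o^5 - 2*o^4 - 16*o^3 + 38*o^2 + 15*o - 36) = (o - 4)*(o - 3)*(o + 1)*(o^4 - 3*o^3 - 13*o^2 + 51*o - 36) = (o - 4)*(o - 3)^2*(o + 1)*(o^3 - 13*o + 12) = (o - 4)*(o - 3)^3*(o + 1)*(o^2 + 3*o - 4) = (o - 4)*(o - 3)^3*(o - 1)*(o + 1)*(o + 4)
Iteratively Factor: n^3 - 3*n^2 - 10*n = (n + 2)*(n^2 - 5*n) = n*(n + 2)*(n - 5)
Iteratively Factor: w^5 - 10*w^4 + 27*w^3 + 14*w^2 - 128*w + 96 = (w - 4)*(w^4 - 6*w^3 + 3*w^2 + 26*w - 24) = (w - 4)*(w + 2)*(w^3 - 8*w^2 + 19*w - 12) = (w - 4)^2*(w + 2)*(w^2 - 4*w + 3) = (w - 4)^2*(w - 3)*(w + 2)*(w - 1)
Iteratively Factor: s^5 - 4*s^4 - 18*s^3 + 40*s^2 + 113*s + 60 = (s + 1)*(s^4 - 5*s^3 - 13*s^2 + 53*s + 60) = (s + 1)^2*(s^3 - 6*s^2 - 7*s + 60) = (s - 4)*(s + 1)^2*(s^2 - 2*s - 15) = (s - 5)*(s - 4)*(s + 1)^2*(s + 3)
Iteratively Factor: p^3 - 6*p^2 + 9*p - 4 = (p - 1)*(p^2 - 5*p + 4) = (p - 1)^2*(p - 4)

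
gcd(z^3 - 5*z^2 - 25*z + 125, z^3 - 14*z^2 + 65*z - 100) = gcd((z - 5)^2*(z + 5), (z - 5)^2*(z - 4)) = z^2 - 10*z + 25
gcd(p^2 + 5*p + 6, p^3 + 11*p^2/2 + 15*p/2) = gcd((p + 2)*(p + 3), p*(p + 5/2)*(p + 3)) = p + 3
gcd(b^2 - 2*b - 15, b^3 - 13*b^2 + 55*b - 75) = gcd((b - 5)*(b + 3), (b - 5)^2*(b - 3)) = b - 5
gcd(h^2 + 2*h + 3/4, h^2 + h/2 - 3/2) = h + 3/2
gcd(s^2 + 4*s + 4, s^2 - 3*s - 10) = s + 2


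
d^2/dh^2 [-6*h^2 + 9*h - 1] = -12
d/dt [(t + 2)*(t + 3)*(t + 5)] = 3*t^2 + 20*t + 31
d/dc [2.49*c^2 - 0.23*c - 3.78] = 4.98*c - 0.23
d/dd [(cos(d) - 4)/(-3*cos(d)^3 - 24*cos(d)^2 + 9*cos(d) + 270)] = (125*cos(d)/2 + 2*cos(2*d) - cos(3*d)/2 - 100)*sin(d)/(3*(cos(d)^3 + 8*cos(d)^2 - 3*cos(d) - 90)^2)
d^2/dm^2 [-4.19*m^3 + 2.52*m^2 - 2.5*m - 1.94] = 5.04 - 25.14*m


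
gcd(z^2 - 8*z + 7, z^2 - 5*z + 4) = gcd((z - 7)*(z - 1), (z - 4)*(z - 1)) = z - 1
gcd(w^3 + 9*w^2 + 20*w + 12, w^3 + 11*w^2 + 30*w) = w + 6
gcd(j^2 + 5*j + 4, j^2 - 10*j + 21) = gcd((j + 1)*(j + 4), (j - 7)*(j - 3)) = 1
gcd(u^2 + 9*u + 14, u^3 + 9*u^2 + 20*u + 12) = u + 2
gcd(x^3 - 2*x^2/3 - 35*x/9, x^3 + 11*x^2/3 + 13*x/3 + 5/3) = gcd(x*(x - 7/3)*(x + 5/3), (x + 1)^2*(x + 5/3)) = x + 5/3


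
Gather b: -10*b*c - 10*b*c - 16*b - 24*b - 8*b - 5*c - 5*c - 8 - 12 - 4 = b*(-20*c - 48) - 10*c - 24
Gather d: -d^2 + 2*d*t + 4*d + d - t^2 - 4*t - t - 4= -d^2 + d*(2*t + 5) - t^2 - 5*t - 4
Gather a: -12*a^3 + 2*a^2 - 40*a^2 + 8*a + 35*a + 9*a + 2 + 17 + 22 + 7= -12*a^3 - 38*a^2 + 52*a + 48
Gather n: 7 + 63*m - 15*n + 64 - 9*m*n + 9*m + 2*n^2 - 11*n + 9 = 72*m + 2*n^2 + n*(-9*m - 26) + 80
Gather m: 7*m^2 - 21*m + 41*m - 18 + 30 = 7*m^2 + 20*m + 12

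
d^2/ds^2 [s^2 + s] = 2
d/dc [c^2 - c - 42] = 2*c - 1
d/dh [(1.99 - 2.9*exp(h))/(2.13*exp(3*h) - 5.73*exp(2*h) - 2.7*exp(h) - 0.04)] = (12.354*exp(3*h) - 29.3331*exp(2*h) + 22.8054*exp(h) + 5.489)*exp(h)/(4.5369*exp(6*h) - 24.4098*exp(5*h) + 21.3309*exp(4*h) + 30.7716*exp(3*h) + 7.7484*exp(2*h) + 0.216*exp(h) + 0.0016)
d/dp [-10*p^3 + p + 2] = 1 - 30*p^2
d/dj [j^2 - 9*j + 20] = 2*j - 9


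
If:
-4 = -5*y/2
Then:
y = 8/5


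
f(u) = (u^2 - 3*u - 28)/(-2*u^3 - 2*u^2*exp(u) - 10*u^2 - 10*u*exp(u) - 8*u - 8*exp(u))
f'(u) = (2*u - 3)/(-2*u^3 - 2*u^2*exp(u) - 10*u^2 - 10*u*exp(u) - 8*u - 8*exp(u)) + (u^2 - 3*u - 28)*(2*u^2*exp(u) + 6*u^2 + 14*u*exp(u) + 20*u + 18*exp(u) + 8)/(-2*u^3 - 2*u^2*exp(u) - 10*u^2 - 10*u*exp(u) - 8*u - 8*exp(u))^2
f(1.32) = 0.24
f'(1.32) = -0.37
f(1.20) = 0.29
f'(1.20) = -0.46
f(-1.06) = 94.13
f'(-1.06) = 1734.80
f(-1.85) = 3.08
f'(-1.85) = 5.37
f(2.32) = 0.06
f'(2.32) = -0.08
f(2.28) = 0.06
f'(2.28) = -0.08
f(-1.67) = 4.37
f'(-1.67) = 9.52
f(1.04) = 0.38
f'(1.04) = -0.62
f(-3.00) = 0.85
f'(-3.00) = 0.64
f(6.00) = 0.00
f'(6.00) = 0.00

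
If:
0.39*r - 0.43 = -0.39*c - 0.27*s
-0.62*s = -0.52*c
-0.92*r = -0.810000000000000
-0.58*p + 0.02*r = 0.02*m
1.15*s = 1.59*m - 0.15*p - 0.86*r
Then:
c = 0.14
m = 0.56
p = 0.01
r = 0.88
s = 0.12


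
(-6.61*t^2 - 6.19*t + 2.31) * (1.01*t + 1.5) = -6.6761*t^3 - 16.1669*t^2 - 6.9519*t + 3.465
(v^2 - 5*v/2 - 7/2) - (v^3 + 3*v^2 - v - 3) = -v^3 - 2*v^2 - 3*v/2 - 1/2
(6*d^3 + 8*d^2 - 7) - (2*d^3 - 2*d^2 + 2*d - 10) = 4*d^3 + 10*d^2 - 2*d + 3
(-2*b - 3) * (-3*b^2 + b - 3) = 6*b^3 + 7*b^2 + 3*b + 9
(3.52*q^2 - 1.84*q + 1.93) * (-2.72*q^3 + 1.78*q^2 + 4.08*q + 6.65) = -9.5744*q^5 + 11.2704*q^4 + 5.8368*q^3 + 19.3362*q^2 - 4.3616*q + 12.8345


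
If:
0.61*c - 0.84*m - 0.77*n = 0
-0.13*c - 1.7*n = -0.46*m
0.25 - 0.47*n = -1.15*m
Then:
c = -0.36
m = -0.23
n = -0.03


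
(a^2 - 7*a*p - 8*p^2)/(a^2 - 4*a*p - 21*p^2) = (-a^2 + 7*a*p + 8*p^2)/(-a^2 + 4*a*p + 21*p^2)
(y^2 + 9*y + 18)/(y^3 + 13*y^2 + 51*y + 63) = (y + 6)/(y^2 + 10*y + 21)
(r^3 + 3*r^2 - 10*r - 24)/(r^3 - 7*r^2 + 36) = (r + 4)/(r - 6)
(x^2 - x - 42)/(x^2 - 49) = (x + 6)/(x + 7)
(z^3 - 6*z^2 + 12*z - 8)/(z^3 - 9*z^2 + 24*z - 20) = (z - 2)/(z - 5)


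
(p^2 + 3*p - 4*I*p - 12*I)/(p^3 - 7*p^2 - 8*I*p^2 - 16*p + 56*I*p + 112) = (p + 3)/(p^2 - p*(7 + 4*I) + 28*I)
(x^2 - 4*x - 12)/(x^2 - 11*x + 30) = (x + 2)/(x - 5)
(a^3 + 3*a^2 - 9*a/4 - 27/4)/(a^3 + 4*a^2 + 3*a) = (a^2 - 9/4)/(a*(a + 1))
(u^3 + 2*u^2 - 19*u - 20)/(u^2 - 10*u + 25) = (u^3 + 2*u^2 - 19*u - 20)/(u^2 - 10*u + 25)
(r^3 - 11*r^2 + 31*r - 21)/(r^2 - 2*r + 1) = (r^2 - 10*r + 21)/(r - 1)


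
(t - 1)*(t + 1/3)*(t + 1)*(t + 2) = t^4 + 7*t^3/3 - t^2/3 - 7*t/3 - 2/3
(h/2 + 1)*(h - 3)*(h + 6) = h^3/2 + 5*h^2/2 - 6*h - 18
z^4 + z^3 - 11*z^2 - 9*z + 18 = (z - 3)*(z - 1)*(z + 2)*(z + 3)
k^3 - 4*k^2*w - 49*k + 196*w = (k - 7)*(k + 7)*(k - 4*w)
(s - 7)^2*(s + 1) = s^3 - 13*s^2 + 35*s + 49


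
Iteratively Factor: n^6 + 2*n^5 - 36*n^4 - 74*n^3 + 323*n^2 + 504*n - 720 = (n - 5)*(n^5 + 7*n^4 - n^3 - 79*n^2 - 72*n + 144) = (n - 5)*(n - 3)*(n^4 + 10*n^3 + 29*n^2 + 8*n - 48) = (n - 5)*(n - 3)*(n - 1)*(n^3 + 11*n^2 + 40*n + 48) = (n - 5)*(n - 3)*(n - 1)*(n + 3)*(n^2 + 8*n + 16) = (n - 5)*(n - 3)*(n - 1)*(n + 3)*(n + 4)*(n + 4)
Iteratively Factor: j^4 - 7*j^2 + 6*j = (j - 2)*(j^3 + 2*j^2 - 3*j) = j*(j - 2)*(j^2 + 2*j - 3) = j*(j - 2)*(j - 1)*(j + 3)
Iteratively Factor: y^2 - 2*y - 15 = (y - 5)*(y + 3)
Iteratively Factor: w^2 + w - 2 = (w - 1)*(w + 2)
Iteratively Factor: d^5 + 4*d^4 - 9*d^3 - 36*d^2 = (d)*(d^4 + 4*d^3 - 9*d^2 - 36*d) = d*(d - 3)*(d^3 + 7*d^2 + 12*d) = d*(d - 3)*(d + 4)*(d^2 + 3*d) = d*(d - 3)*(d + 3)*(d + 4)*(d)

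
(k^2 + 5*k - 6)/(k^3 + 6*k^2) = (k - 1)/k^2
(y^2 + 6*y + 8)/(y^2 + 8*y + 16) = (y + 2)/(y + 4)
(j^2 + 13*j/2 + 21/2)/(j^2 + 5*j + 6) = (j + 7/2)/(j + 2)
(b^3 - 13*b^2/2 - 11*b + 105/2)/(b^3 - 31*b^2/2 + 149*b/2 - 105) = (b + 3)/(b - 6)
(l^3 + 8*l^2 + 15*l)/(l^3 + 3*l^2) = (l + 5)/l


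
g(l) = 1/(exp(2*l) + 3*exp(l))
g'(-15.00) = -1089672.46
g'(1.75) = -0.03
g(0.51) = 0.13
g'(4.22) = -0.00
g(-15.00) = 1089672.35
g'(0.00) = -0.31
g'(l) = (-2*exp(2*l) - 3*exp(l))/(exp(2*l) + 3*exp(l))^2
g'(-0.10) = -0.35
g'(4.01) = -0.00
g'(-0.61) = -0.60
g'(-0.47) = -0.52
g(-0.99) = 0.80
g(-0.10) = 0.28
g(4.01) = 0.00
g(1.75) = 0.02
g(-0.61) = 0.52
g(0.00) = 0.25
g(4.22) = 0.00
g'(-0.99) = -0.89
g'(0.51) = -0.17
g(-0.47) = 0.44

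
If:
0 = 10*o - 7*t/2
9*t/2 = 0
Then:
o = 0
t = 0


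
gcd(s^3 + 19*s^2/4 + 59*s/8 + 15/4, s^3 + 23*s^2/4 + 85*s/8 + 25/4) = s^2 + 13*s/4 + 5/2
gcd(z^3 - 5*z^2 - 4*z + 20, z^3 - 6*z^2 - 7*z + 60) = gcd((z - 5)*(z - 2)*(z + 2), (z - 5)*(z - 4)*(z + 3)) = z - 5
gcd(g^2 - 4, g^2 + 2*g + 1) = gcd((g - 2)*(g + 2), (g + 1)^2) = 1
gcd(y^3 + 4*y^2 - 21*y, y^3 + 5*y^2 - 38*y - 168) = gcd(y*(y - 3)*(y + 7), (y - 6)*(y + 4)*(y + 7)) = y + 7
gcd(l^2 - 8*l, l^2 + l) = l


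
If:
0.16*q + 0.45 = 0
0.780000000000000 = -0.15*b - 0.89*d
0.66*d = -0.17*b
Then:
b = 9.84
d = -2.54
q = -2.81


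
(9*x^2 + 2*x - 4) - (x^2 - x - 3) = 8*x^2 + 3*x - 1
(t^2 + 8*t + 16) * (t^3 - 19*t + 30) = t^5 + 8*t^4 - 3*t^3 - 122*t^2 - 64*t + 480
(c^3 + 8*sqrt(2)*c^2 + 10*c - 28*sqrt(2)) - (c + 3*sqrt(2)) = c^3 + 8*sqrt(2)*c^2 + 9*c - 31*sqrt(2)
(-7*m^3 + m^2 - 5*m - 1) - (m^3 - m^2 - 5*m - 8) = -8*m^3 + 2*m^2 + 7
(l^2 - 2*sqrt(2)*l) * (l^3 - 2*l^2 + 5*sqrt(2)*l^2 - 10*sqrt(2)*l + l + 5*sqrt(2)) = l^5 - 2*l^4 + 3*sqrt(2)*l^4 - 19*l^3 - 6*sqrt(2)*l^3 + 3*sqrt(2)*l^2 + 40*l^2 - 20*l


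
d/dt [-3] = 0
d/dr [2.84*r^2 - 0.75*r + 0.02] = 5.68*r - 0.75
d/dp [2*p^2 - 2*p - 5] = 4*p - 2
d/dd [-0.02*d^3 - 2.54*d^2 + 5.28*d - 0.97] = -0.06*d^2 - 5.08*d + 5.28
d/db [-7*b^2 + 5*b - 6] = 5 - 14*b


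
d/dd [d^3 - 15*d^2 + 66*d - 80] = 3*d^2 - 30*d + 66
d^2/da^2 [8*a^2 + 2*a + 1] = 16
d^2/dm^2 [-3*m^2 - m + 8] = -6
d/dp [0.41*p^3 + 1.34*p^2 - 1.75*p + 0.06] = 1.23*p^2 + 2.68*p - 1.75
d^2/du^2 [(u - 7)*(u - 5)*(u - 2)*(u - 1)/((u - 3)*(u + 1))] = 2*(u^6 - 6*u^5 + 3*u^4 - 40*u^3 + 651*u^2 - 1986*u + 1921)/(u^6 - 6*u^5 + 3*u^4 + 28*u^3 - 9*u^2 - 54*u - 27)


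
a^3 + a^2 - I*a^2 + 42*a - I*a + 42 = (a + 1)*(a - 7*I)*(a + 6*I)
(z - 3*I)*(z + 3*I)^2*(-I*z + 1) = -I*z^4 + 4*z^3 - 6*I*z^2 + 36*z + 27*I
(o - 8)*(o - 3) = o^2 - 11*o + 24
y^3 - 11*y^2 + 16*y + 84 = (y - 7)*(y - 6)*(y + 2)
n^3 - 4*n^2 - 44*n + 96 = (n - 8)*(n - 2)*(n + 6)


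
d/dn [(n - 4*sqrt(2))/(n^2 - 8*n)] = (n*(n - 8) - 2*(n - 4)*(n - 4*sqrt(2)))/(n^2*(n - 8)^2)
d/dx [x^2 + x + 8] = 2*x + 1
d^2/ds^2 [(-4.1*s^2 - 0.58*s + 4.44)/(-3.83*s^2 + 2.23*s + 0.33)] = (5.6843418860808e-14*s^4 + 87.051304*s^3 - 359.687556*s^2 + 231.927948*s - 55.343448)/(56.181887*s^6 - 98.134941*s^5 + 42.61641*s^4 + 5.821415*s^3 - 3.67191*s^2 - 0.728541*s - 0.035937)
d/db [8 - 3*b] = -3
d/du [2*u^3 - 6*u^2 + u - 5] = 6*u^2 - 12*u + 1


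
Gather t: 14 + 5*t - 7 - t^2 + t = -t^2 + 6*t + 7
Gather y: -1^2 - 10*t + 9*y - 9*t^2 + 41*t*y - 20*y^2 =-9*t^2 - 10*t - 20*y^2 + y*(41*t + 9) - 1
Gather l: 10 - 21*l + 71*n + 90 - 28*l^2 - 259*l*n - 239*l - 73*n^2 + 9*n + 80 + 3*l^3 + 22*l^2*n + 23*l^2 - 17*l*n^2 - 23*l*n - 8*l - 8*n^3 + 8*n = 3*l^3 + l^2*(22*n - 5) + l*(-17*n^2 - 282*n - 268) - 8*n^3 - 73*n^2 + 88*n + 180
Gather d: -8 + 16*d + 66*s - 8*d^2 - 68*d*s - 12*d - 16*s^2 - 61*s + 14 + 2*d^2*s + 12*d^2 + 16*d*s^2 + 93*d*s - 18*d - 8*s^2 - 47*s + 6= d^2*(2*s + 4) + d*(16*s^2 + 25*s - 14) - 24*s^2 - 42*s + 12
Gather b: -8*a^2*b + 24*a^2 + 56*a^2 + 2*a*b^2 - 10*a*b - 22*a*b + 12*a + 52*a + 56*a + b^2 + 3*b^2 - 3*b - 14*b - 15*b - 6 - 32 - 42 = 80*a^2 + 120*a + b^2*(2*a + 4) + b*(-8*a^2 - 32*a - 32) - 80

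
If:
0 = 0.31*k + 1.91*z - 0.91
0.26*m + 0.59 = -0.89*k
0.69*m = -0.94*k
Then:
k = -1.10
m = 1.50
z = 0.66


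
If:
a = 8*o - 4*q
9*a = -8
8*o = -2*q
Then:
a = -8/9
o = -1/27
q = 4/27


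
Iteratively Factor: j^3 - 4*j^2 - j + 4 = (j - 1)*(j^2 - 3*j - 4) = (j - 1)*(j + 1)*(j - 4)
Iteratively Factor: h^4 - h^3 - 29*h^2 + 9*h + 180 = (h - 5)*(h^3 + 4*h^2 - 9*h - 36) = (h - 5)*(h + 4)*(h^2 - 9) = (h - 5)*(h + 3)*(h + 4)*(h - 3)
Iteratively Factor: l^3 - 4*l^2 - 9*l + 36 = (l - 4)*(l^2 - 9) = (l - 4)*(l - 3)*(l + 3)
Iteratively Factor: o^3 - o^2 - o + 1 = (o - 1)*(o^2 - 1) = (o - 1)*(o + 1)*(o - 1)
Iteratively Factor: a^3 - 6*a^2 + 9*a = (a)*(a^2 - 6*a + 9) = a*(a - 3)*(a - 3)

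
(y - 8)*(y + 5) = y^2 - 3*y - 40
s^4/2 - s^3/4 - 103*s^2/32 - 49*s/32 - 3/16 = (s/2 + 1)*(s - 3)*(s + 1/4)^2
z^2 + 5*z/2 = z*(z + 5/2)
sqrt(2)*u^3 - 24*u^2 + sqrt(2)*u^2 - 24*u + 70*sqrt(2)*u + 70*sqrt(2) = (u - 7*sqrt(2))*(u - 5*sqrt(2))*(sqrt(2)*u + sqrt(2))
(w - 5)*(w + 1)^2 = w^3 - 3*w^2 - 9*w - 5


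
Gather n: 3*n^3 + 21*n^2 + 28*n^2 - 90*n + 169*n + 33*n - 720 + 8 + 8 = 3*n^3 + 49*n^2 + 112*n - 704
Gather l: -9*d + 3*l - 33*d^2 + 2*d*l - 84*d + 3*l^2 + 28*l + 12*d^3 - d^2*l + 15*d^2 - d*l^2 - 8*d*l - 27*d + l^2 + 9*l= 12*d^3 - 18*d^2 - 120*d + l^2*(4 - d) + l*(-d^2 - 6*d + 40)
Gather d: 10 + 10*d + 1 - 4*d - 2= 6*d + 9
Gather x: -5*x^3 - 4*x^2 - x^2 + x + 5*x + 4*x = -5*x^3 - 5*x^2 + 10*x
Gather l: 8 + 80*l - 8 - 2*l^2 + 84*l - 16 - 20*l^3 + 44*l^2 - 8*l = -20*l^3 + 42*l^2 + 156*l - 16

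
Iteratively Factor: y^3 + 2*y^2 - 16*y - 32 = (y - 4)*(y^2 + 6*y + 8) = (y - 4)*(y + 2)*(y + 4)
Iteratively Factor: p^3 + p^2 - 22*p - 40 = (p + 2)*(p^2 - p - 20) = (p + 2)*(p + 4)*(p - 5)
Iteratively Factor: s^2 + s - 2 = (s + 2)*(s - 1)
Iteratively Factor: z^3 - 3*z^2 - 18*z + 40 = (z + 4)*(z^2 - 7*z + 10) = (z - 2)*(z + 4)*(z - 5)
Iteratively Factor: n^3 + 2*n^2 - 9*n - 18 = (n + 2)*(n^2 - 9) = (n + 2)*(n + 3)*(n - 3)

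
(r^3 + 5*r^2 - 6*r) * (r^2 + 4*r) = r^5 + 9*r^4 + 14*r^3 - 24*r^2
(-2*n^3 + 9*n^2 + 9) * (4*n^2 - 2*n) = -8*n^5 + 40*n^4 - 18*n^3 + 36*n^2 - 18*n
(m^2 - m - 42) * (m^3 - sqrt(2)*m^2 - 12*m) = m^5 - sqrt(2)*m^4 - m^4 - 54*m^3 + sqrt(2)*m^3 + 12*m^2 + 42*sqrt(2)*m^2 + 504*m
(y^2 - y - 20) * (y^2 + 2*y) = y^4 + y^3 - 22*y^2 - 40*y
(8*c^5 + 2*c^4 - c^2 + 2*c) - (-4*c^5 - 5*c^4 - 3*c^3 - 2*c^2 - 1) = 12*c^5 + 7*c^4 + 3*c^3 + c^2 + 2*c + 1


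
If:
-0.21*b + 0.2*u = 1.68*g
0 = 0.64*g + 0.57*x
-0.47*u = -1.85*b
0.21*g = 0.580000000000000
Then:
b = 8.04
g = 2.76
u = 31.64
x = -3.10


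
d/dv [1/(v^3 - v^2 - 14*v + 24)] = (-3*v^2 + 2*v + 14)/(v^3 - v^2 - 14*v + 24)^2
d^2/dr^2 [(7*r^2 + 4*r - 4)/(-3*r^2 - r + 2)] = 2*(-15*r^3 - 18*r^2 - 36*r - 8)/(27*r^6 + 27*r^5 - 45*r^4 - 35*r^3 + 30*r^2 + 12*r - 8)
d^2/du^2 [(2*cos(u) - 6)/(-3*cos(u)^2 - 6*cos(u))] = 2*(-8*(cos(u) - 3)*(cos(u) + 1)^2*sin(u)^2 + (cos(u) + 2)^2*cos(u)^3 + (cos(u) + 2)*(6*cos(u) + 3*cos(2*u) - 2*cos(3*u) + 1)*cos(u))/(3*(cos(u) + 2)^3*cos(u)^3)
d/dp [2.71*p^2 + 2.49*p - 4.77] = 5.42*p + 2.49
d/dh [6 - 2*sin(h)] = -2*cos(h)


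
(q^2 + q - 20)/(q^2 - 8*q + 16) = (q + 5)/(q - 4)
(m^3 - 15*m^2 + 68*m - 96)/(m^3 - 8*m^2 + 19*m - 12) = (m - 8)/(m - 1)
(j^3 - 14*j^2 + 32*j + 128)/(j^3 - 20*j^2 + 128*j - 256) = (j + 2)/(j - 4)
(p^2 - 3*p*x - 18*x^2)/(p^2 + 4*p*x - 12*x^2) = (p^2 - 3*p*x - 18*x^2)/(p^2 + 4*p*x - 12*x^2)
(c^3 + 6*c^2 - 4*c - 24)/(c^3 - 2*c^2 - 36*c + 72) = (c + 2)/(c - 6)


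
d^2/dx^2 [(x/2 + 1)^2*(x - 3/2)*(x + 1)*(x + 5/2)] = 5*x^3 + 18*x^2 + 111*x/8 - 27/8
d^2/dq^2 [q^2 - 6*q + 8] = 2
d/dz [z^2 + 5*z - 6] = 2*z + 5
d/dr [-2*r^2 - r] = -4*r - 1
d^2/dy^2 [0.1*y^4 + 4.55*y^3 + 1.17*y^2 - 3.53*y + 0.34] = 1.2*y^2 + 27.3*y + 2.34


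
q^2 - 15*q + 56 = (q - 8)*(q - 7)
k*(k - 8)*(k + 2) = k^3 - 6*k^2 - 16*k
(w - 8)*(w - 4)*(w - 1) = w^3 - 13*w^2 + 44*w - 32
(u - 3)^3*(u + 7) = u^4 - 2*u^3 - 36*u^2 + 162*u - 189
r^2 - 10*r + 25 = (r - 5)^2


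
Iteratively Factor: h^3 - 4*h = (h)*(h^2 - 4) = h*(h + 2)*(h - 2)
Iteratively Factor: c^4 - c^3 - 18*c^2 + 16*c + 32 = (c - 2)*(c^3 + c^2 - 16*c - 16) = (c - 4)*(c - 2)*(c^2 + 5*c + 4) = (c - 4)*(c - 2)*(c + 4)*(c + 1)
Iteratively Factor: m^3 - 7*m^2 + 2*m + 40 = (m + 2)*(m^2 - 9*m + 20) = (m - 5)*(m + 2)*(m - 4)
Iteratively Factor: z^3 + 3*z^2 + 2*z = (z)*(z^2 + 3*z + 2) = z*(z + 2)*(z + 1)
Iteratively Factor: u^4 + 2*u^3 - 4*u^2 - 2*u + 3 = (u + 3)*(u^3 - u^2 - u + 1) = (u + 1)*(u + 3)*(u^2 - 2*u + 1) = (u - 1)*(u + 1)*(u + 3)*(u - 1)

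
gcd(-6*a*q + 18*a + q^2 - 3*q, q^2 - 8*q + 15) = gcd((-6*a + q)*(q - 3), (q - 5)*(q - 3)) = q - 3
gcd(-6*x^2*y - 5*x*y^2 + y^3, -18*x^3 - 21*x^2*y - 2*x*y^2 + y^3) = 6*x^2 + 5*x*y - y^2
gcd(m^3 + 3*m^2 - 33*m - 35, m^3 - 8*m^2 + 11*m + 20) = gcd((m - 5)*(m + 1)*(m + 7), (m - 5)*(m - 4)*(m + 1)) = m^2 - 4*m - 5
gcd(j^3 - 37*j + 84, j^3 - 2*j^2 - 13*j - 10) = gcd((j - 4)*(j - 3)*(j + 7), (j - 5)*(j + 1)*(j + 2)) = 1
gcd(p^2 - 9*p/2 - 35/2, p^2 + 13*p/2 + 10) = p + 5/2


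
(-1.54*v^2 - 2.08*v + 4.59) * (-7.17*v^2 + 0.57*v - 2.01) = 11.0418*v^4 + 14.0358*v^3 - 31.0005*v^2 + 6.7971*v - 9.2259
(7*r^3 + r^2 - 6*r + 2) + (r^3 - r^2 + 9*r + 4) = 8*r^3 + 3*r + 6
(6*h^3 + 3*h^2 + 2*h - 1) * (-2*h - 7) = -12*h^4 - 48*h^3 - 25*h^2 - 12*h + 7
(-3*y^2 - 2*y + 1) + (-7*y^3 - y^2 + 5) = -7*y^3 - 4*y^2 - 2*y + 6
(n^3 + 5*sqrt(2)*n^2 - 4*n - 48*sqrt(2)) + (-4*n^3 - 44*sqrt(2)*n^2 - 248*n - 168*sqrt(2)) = -3*n^3 - 39*sqrt(2)*n^2 - 252*n - 216*sqrt(2)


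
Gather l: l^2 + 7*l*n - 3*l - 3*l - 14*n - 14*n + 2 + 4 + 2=l^2 + l*(7*n - 6) - 28*n + 8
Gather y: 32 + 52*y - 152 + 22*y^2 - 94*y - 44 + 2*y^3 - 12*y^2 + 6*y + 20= 2*y^3 + 10*y^2 - 36*y - 144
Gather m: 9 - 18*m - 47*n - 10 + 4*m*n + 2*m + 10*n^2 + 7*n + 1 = m*(4*n - 16) + 10*n^2 - 40*n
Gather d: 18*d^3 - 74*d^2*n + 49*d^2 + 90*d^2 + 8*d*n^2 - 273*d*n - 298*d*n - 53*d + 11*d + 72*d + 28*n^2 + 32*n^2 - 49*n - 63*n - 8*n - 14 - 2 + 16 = 18*d^3 + d^2*(139 - 74*n) + d*(8*n^2 - 571*n + 30) + 60*n^2 - 120*n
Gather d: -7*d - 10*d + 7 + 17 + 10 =34 - 17*d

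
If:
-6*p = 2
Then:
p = -1/3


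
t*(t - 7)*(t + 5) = t^3 - 2*t^2 - 35*t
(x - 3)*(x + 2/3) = x^2 - 7*x/3 - 2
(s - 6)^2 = s^2 - 12*s + 36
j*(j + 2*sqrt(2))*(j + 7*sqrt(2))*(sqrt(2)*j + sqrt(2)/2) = sqrt(2)*j^4 + sqrt(2)*j^3/2 + 18*j^3 + 9*j^2 + 28*sqrt(2)*j^2 + 14*sqrt(2)*j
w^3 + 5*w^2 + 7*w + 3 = (w + 1)^2*(w + 3)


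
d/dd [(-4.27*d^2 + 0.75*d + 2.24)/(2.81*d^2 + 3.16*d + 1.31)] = (-15.6007*d^2 - 23.7762*d - 6.0959)/(7.8961*d^4 + 17.7592*d^3 + 17.3478*d^2 + 8.2792*d + 1.7161)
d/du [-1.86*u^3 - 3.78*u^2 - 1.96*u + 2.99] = -5.58*u^2 - 7.56*u - 1.96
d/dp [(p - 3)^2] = 2*p - 6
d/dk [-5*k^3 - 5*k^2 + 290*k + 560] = -15*k^2 - 10*k + 290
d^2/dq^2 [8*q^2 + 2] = 16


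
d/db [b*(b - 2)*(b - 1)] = 3*b^2 - 6*b + 2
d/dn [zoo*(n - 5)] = zoo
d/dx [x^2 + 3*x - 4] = 2*x + 3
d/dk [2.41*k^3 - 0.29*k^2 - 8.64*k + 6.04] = 7.23*k^2 - 0.58*k - 8.64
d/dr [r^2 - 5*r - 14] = 2*r - 5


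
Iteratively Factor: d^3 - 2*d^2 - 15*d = (d)*(d^2 - 2*d - 15) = d*(d + 3)*(d - 5)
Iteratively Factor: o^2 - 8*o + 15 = (o - 3)*(o - 5)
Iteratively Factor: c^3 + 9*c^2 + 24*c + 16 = (c + 4)*(c^2 + 5*c + 4) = (c + 4)^2*(c + 1)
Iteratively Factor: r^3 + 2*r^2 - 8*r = (r + 4)*(r^2 - 2*r) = r*(r + 4)*(r - 2)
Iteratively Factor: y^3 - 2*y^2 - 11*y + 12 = (y - 1)*(y^2 - y - 12) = (y - 4)*(y - 1)*(y + 3)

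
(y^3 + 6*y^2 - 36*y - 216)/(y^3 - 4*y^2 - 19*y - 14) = (-y^3 - 6*y^2 + 36*y + 216)/(-y^3 + 4*y^2 + 19*y + 14)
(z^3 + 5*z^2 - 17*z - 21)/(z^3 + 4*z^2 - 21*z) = (z + 1)/z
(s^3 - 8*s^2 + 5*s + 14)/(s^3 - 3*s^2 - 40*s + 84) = (s + 1)/(s + 6)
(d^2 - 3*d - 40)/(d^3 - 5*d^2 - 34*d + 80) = 1/(d - 2)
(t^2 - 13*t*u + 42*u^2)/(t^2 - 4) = (t^2 - 13*t*u + 42*u^2)/(t^2 - 4)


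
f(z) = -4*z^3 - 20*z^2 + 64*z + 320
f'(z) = -12*z^2 - 40*z + 64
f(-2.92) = 62.18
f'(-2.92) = 78.48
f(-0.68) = 268.49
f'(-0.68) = 85.65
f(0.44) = 343.95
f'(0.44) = 44.08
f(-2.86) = 66.94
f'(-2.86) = 80.24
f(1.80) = 347.07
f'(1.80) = -46.88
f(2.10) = 329.16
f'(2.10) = -72.92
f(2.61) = 279.68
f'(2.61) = -122.15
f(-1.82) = 161.39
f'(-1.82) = 97.05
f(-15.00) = 8360.00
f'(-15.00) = -2036.00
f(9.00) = -3640.00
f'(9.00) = -1268.00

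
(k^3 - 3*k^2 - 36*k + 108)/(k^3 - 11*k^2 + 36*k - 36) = (k + 6)/(k - 2)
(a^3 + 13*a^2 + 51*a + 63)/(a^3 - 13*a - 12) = (a^2 + 10*a + 21)/(a^2 - 3*a - 4)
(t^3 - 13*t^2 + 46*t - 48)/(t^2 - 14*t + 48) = (t^2 - 5*t + 6)/(t - 6)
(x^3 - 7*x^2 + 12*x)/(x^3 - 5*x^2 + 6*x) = (x - 4)/(x - 2)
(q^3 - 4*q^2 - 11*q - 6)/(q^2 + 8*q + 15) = (q^3 - 4*q^2 - 11*q - 6)/(q^2 + 8*q + 15)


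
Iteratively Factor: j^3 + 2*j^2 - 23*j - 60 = (j + 4)*(j^2 - 2*j - 15) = (j + 3)*(j + 4)*(j - 5)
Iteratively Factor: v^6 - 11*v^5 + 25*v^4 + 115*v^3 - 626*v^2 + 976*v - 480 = (v + 4)*(v^5 - 15*v^4 + 85*v^3 - 225*v^2 + 274*v - 120) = (v - 2)*(v + 4)*(v^4 - 13*v^3 + 59*v^2 - 107*v + 60) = (v - 3)*(v - 2)*(v + 4)*(v^3 - 10*v^2 + 29*v - 20) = (v - 4)*(v - 3)*(v - 2)*(v + 4)*(v^2 - 6*v + 5) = (v - 5)*(v - 4)*(v - 3)*(v - 2)*(v + 4)*(v - 1)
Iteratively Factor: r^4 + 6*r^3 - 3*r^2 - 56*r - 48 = (r + 1)*(r^3 + 5*r^2 - 8*r - 48) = (r - 3)*(r + 1)*(r^2 + 8*r + 16) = (r - 3)*(r + 1)*(r + 4)*(r + 4)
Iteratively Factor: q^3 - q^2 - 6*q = (q)*(q^2 - q - 6) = q*(q - 3)*(q + 2)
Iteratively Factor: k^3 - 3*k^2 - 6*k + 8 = (k - 1)*(k^2 - 2*k - 8) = (k - 4)*(k - 1)*(k + 2)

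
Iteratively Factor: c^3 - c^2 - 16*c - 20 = (c + 2)*(c^2 - 3*c - 10) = (c + 2)^2*(c - 5)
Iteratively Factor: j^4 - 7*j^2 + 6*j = (j)*(j^3 - 7*j + 6) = j*(j + 3)*(j^2 - 3*j + 2) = j*(j - 1)*(j + 3)*(j - 2)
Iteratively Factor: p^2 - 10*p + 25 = (p - 5)*(p - 5)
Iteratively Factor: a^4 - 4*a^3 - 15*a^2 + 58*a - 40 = (a - 1)*(a^3 - 3*a^2 - 18*a + 40) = (a - 2)*(a - 1)*(a^2 - a - 20) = (a - 5)*(a - 2)*(a - 1)*(a + 4)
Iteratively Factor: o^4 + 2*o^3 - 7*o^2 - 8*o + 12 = (o + 3)*(o^3 - o^2 - 4*o + 4) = (o + 2)*(o + 3)*(o^2 - 3*o + 2) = (o - 2)*(o + 2)*(o + 3)*(o - 1)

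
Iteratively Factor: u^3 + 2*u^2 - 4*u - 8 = (u - 2)*(u^2 + 4*u + 4) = (u - 2)*(u + 2)*(u + 2)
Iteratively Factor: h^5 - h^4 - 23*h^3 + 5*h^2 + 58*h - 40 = (h - 1)*(h^4 - 23*h^2 - 18*h + 40) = (h - 1)*(h + 4)*(h^3 - 4*h^2 - 7*h + 10) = (h - 5)*(h - 1)*(h + 4)*(h^2 + h - 2) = (h - 5)*(h - 1)^2*(h + 4)*(h + 2)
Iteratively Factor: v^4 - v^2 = (v)*(v^3 - v) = v*(v - 1)*(v^2 + v) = v*(v - 1)*(v + 1)*(v)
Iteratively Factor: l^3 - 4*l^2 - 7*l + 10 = (l - 1)*(l^2 - 3*l - 10) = (l - 5)*(l - 1)*(l + 2)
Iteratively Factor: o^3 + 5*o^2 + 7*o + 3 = (o + 1)*(o^2 + 4*o + 3) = (o + 1)^2*(o + 3)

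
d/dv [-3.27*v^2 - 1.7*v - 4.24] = -6.54*v - 1.7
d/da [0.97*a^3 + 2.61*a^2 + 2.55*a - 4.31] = 2.91*a^2 + 5.22*a + 2.55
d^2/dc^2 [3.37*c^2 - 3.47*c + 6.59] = 6.74000000000000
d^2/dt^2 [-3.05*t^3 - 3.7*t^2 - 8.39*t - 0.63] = -18.3*t - 7.4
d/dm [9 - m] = -1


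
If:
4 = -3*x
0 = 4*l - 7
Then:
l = 7/4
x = -4/3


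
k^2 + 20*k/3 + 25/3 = (k + 5/3)*(k + 5)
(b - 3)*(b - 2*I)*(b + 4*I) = b^3 - 3*b^2 + 2*I*b^2 + 8*b - 6*I*b - 24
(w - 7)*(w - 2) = w^2 - 9*w + 14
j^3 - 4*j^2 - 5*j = j*(j - 5)*(j + 1)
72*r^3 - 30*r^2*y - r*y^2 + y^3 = (-4*r + y)*(-3*r + y)*(6*r + y)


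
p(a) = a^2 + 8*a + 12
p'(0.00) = 8.00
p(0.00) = 12.00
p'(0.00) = 8.00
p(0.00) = 12.00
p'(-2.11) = 3.78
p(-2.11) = -0.43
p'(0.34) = 8.68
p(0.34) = 14.84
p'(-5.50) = -3.00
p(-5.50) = -1.75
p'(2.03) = 12.06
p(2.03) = 32.36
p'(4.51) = 17.02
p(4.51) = 68.42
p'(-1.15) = 5.70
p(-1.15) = 4.12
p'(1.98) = 11.96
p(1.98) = 31.76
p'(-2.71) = 2.58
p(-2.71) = -2.34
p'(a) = 2*a + 8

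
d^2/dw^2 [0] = 0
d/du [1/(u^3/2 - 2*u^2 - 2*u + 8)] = 2*(-3*u^2 + 8*u + 4)/(u^3 - 4*u^2 - 4*u + 16)^2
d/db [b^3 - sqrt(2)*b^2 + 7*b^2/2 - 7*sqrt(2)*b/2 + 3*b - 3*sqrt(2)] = 3*b^2 - 2*sqrt(2)*b + 7*b - 7*sqrt(2)/2 + 3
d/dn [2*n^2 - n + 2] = 4*n - 1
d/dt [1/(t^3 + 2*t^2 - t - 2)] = (-3*t^2 - 4*t + 1)/(t^3 + 2*t^2 - t - 2)^2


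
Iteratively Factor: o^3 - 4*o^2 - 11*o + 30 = (o - 2)*(o^2 - 2*o - 15) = (o - 2)*(o + 3)*(o - 5)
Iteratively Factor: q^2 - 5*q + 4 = (q - 1)*(q - 4)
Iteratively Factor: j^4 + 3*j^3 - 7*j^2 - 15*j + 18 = (j + 3)*(j^3 - 7*j + 6) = (j - 2)*(j + 3)*(j^2 + 2*j - 3) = (j - 2)*(j - 1)*(j + 3)*(j + 3)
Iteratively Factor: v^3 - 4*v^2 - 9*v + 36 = (v + 3)*(v^2 - 7*v + 12) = (v - 4)*(v + 3)*(v - 3)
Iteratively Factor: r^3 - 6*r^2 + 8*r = (r - 2)*(r^2 - 4*r) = r*(r - 2)*(r - 4)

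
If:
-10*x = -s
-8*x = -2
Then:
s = 5/2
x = 1/4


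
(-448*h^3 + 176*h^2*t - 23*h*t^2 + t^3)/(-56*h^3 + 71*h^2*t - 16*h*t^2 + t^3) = (-8*h + t)/(-h + t)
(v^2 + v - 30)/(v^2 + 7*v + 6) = (v - 5)/(v + 1)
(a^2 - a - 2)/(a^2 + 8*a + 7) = (a - 2)/(a + 7)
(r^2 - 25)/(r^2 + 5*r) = (r - 5)/r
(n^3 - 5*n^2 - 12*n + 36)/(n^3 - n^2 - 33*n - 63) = (n^2 - 8*n + 12)/(n^2 - 4*n - 21)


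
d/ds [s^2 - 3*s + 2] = 2*s - 3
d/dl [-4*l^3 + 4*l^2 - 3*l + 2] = -12*l^2 + 8*l - 3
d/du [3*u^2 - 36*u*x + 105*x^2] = 6*u - 36*x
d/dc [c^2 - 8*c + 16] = 2*c - 8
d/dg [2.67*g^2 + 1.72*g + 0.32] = 5.34*g + 1.72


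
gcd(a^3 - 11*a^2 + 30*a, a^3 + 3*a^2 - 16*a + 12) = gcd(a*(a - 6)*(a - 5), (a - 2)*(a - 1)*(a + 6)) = 1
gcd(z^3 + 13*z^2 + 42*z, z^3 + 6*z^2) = z^2 + 6*z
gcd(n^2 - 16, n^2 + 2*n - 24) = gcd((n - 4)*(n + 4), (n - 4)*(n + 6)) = n - 4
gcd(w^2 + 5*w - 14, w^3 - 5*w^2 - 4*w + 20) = w - 2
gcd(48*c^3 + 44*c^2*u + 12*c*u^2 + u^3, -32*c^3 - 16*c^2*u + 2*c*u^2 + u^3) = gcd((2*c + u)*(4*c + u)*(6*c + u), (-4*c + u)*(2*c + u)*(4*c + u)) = 8*c^2 + 6*c*u + u^2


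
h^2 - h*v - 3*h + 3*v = (h - 3)*(h - v)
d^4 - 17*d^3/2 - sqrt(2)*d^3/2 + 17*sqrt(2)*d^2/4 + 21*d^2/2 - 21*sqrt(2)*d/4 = d*(d - 7)*(d - 3/2)*(d - sqrt(2)/2)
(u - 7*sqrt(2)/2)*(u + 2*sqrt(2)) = u^2 - 3*sqrt(2)*u/2 - 14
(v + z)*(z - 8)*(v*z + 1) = v^2*z^2 - 8*v^2*z + v*z^3 - 8*v*z^2 + v*z - 8*v + z^2 - 8*z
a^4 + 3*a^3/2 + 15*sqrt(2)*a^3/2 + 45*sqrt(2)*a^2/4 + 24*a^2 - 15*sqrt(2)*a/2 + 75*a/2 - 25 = (a - 1/2)*(a + 2)*(a + 5*sqrt(2)/2)*(a + 5*sqrt(2))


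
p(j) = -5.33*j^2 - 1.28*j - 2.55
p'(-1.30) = 12.58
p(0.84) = -7.39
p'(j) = -10.66*j - 1.28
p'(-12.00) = 126.64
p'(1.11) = -13.11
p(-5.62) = -163.70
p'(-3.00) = 30.70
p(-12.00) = -754.71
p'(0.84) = -10.23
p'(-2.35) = 23.77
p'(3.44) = -37.95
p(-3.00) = -46.68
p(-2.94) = -44.86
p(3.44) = -70.03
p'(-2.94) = 30.06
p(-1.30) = -9.89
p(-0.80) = -4.94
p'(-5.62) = 58.63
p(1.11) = -10.54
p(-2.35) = -28.98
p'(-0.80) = 7.25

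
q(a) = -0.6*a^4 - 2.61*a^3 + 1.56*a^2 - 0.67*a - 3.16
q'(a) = -2.4*a^3 - 7.83*a^2 + 3.12*a - 0.67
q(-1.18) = 2.93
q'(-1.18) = -11.31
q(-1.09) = 1.96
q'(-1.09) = -10.27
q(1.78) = -20.15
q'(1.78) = -33.46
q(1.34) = -9.47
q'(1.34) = -16.32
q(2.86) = -93.52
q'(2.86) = -111.94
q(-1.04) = 1.46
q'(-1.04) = -9.68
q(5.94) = -1246.07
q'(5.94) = -761.41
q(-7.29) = -598.78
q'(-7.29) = 490.28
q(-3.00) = 34.76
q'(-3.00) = -15.70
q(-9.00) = -1904.68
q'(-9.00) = 1086.62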